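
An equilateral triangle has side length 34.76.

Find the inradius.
r = Area/s with s the semi-perimeter.
Area = (√3/4)·34.76² = (√3/4)·1208.2576 ≈ 0.433013·1208.2576 ≈ 523.191
s = 3·34.76/2 = 52.14
r ≈ 523.191/52.14 ≈ 10.0343
(Equivalently r = side/(2√3) = 34.76/3.4641 ≈ 10.0343.)

r = 10.03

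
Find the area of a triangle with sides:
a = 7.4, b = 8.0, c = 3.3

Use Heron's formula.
s = (7.4 + 8.0 + 3.3)/2 = 18.7/2 = 9.35
s − a = 1.95, s − b = 1.35, s − c = 6.05
s(s−a)(s−b)(s−c) = 9.35·1.95·1.35·6.05 ≈ 148.914
Area = √148.914 ≈ 12.203

Area = 12.2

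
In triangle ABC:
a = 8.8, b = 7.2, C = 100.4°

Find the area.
Two sides and the included angle (SAS): A = ½·a·b·sin(C) = ½·8.8·7.2·sin(100.4°)
sin(100.4°) ≈ 0.983571
A ≈ ½·63.36·0.983571 = 31.68·0.983571 ≈ 31.1595

Area = 31.16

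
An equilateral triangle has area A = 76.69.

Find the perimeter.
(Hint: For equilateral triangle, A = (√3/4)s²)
A = (√3/4)s²  ⇒  s² = 4A/√3 = 4·76.69/√3 = 306.76/1.73205 ≈ 177.108
s ≈ √177.108 ≈ 13.3082
Perimeter = 3s ≈ 3·13.3082 ≈ 39.9246

Perimeter = 39.92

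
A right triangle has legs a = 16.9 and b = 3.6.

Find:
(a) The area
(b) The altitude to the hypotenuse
(a) The legs are perpendicular, so Area = ½·a·b = ½·16.9·3.6 = ½·60.84 = 30.42
(b) Hypotenuse c = √(a² + b²) = √(285.61 + 12.96) = √298.57 ≈ 17.2792
    Area = ½·c·h_c  ⇒  h_c = 2·Area/c = 60.84/17.2792 ≈ 3.521

Area = 30.42, h_c = 3.521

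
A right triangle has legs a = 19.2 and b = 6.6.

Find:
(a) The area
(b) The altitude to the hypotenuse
(a) The legs are perpendicular, so Area = ½·a·b = ½·19.2·6.6 = ½·126.72 = 63.36
(b) Hypotenuse c = √(a² + b²) = √(368.64 + 43.56) = √412.2 ≈ 20.3027
    Area = ½·c·h_c  ⇒  h_c = 2·Area/c = 126.72/20.3027 ≈ 6.24153

Area = 63.36, h_c = 6.242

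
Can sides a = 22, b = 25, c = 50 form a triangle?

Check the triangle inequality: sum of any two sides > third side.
a + b vs c: 22 + 25 = 47 ≤ 50  ✗
a + c vs b: 22 + 50 = 72 > 25  ✓
b + c vs a: 25 + 50 = 75 > 22  ✓

No: 22 + 25 = 47 is not > 50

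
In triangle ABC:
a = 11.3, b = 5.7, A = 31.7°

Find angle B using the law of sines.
a/sin(A) = b/sin(B)  ⇒  sin(B) = b·sin(A)/a = 5.7·sin(31.7°)/11.3
sin(31.7°) ≈ 0.525472
sin(B) ≈ 5.7·0.525472/11.3 ≈ 2.99519/11.3 ≈ 0.265061
B = arcsin(0.265061) ≈ 15.3706°
(Since b ≤ a we need B ≤ A, so the obtuse alternative 180° − 15.3706° ≈ 164.629° is rejected.)

B = 15.37°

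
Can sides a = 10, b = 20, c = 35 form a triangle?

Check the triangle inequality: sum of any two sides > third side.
a + b vs c: 10 + 20 = 30 ≤ 35  ✗
a + c vs b: 10 + 35 = 45 > 20  ✓
b + c vs a: 20 + 35 = 55 > 10  ✓

No: 10 + 20 = 30 is not > 35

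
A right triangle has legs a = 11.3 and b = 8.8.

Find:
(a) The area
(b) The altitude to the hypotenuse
(a) The legs are perpendicular, so Area = ½·a·b = ½·11.3·8.8 = ½·99.44 = 49.72
(b) Hypotenuse c = √(a² + b²) = √(127.69 + 77.44) = √205.13 ≈ 14.3224
    Area = ½·c·h_c  ⇒  h_c = 2·Area/c = 99.44/14.3224 ≈ 6.94299

Area = 49.72, h_c = 6.943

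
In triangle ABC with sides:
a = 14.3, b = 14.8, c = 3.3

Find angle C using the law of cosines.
c² = a² + b² − 2ab·cos(C)  ⇒  cos(C) = (a² + b² − c²)/(2ab)
cos(C) = (14.3² + 14.8² − 3.3²)/(2·14.3·14.8) = (204.49 + 219.04 − 10.89)/423.28 = 412.64/423.28 ≈ 0.974863
C = arccos(0.974863) ≈ 12.8739°

C = 12.87°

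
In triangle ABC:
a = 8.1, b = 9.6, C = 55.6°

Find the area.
Two sides and the included angle (SAS): A = ½·a·b·sin(C) = ½·8.1·9.6·sin(55.6°)
sin(55.6°) ≈ 0.825113
A ≈ ½·77.76·0.825113 = 38.88·0.825113 ≈ 32.0804

Area = 32.08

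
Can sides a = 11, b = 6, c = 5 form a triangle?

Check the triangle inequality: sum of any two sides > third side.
a + b vs c: 11 + 6 = 17 > 5  ✓
a + c vs b: 11 + 5 = 16 > 6  ✓
b + c vs a: 6 + 5 = 11 ≤ 11  ✗

No: 6 + 5 = 11 is not > 11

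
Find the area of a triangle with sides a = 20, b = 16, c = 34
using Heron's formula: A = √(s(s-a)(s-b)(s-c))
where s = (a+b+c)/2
s = (20 + 16 + 34)/2 = 70/2 = 35
s − a = 15, s − b = 19, s − c = 1
s(s−a)(s−b)(s−c) = 35·15·19·1 = 9975
Area = √9975 ≈ 99.8749

s = 35.0, Area = 99.87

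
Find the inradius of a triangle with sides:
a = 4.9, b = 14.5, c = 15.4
r = Area/s where s is the semi-perimeter.
s = (4.9 + 14.5 + 15.4)/2 = 34.8/2 = 17.4
Area = √(s(s−a)(s−b)(s−c)) = √(17.4·12.5·2.9·2) ≈ √1261.5 ≈ 35.5176
r ≈ 35.5176/17.4 ≈ 2.04124

r = 2.041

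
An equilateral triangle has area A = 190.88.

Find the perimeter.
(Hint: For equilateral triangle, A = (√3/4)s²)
A = (√3/4)s²  ⇒  s² = 4A/√3 = 4·190.88/√3 = 763.52/1.73205 ≈ 440.818
s ≈ √440.818 ≈ 20.9957
Perimeter = 3s ≈ 3·20.9957 ≈ 62.987

Perimeter = 62.99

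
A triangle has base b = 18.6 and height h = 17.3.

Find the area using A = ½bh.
A = ½·b·h = ½·18.6·17.3 = ½·321.78 = 160.89

Area = 160.89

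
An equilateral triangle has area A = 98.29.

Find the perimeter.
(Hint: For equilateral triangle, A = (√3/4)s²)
A = (√3/4)s²  ⇒  s² = 4A/√3 = 4·98.29/√3 = 393.16/1.73205 ≈ 226.991
s ≈ √226.991 ≈ 15.0662
Perimeter = 3s ≈ 3·15.0662 ≈ 45.1987

Perimeter = 45.2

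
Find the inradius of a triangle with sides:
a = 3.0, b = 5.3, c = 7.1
r = Area/s where s is the semi-perimeter.
s = (3.0 + 5.3 + 7.1)/2 = 15.4/2 = 7.7
Area = √(s(s−a)(s−b)(s−c)) = √(7.7·4.7·2.4·0.6) ≈ √52.1136 ≈ 7.21897
r ≈ 7.21897/7.7 ≈ 0.937529

r = 0.9375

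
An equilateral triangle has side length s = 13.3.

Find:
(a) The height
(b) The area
(a) The height splits the triangle into two 30-60-90 halves: h = s·√3/2 = 13.3·1.73205/2 ≈ 23.0363/2 ≈ 11.5181
(b) Area = (√3/4)·s² = (√3/4)·13.3² = (√3/4)·176.89 ≈ 0.433013·176.89 ≈ 76.5956

Height = 11.52, Area = 76.6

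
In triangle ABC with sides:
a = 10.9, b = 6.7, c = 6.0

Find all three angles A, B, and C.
Law of cosines for each angle (a² = 118.81, b² = 44.89, c² = 36):
cos(A) = (b² + c² − a²)/(2bc) = (44.89 + 36 − 118.81)/(2·6.7·6.0) = -37.92/80.4 ≈ -0.471642  ⇒  A ≈ 118.141°
cos(B) = (a² + c² − b²)/(2ac) = (118.81 + 36 − 44.89)/(2·10.9·6.0) = 109.92/130.8 ≈ 0.840367  ⇒  B ≈ 32.8211°
cos(C) = (a² + b² − c²)/(2ab) = (118.81 + 44.89 − 36)/(2·10.9·6.7) = 127.7/146.06 ≈ 0.874298  ⇒  C ≈ 29.038°
Check: A + B + C ≈ 180°

A = 118.1°, B = 32.82°, C = 29.04°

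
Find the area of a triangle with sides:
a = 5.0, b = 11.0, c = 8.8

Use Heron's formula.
s = (5.0 + 11.0 + 8.8)/2 = 24.8/2 = 12.4
s − a = 7.4, s − b = 1.4, s − c = 3.6
s(s−a)(s−b)(s−c) = 12.4·7.4·1.4·3.6 ≈ 462.47
Area = √462.47 ≈ 21.5051

Area = 21.51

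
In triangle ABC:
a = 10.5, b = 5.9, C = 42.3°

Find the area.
Two sides and the included angle (SAS): A = ½·a·b·sin(C) = ½·10.5·5.9·sin(42.3°)
sin(42.3°) ≈ 0.673013
A ≈ ½·61.95·0.673013 = 30.975·0.673013 ≈ 20.8466

Area = 20.85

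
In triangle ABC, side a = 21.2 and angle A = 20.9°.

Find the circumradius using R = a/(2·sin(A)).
R = a/(2·sin(A)) = 21.2/(2·sin(20.9°))
sin(20.9°) ≈ 0.356738
R ≈ 21.2/(2·0.356738) = 21.2/0.713476 ≈ 29.7137

R = 29.71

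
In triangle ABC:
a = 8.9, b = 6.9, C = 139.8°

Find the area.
Two sides and the included angle (SAS): A = ½·a·b·sin(C) = ½·8.9·6.9·sin(139.8°)
sin(139.8°) ≈ 0.645458
A ≈ ½·61.41·0.645458 = 30.705·0.645458 ≈ 19.8188

Area = 19.82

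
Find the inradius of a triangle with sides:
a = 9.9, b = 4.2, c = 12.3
r = Area/s where s is the semi-perimeter.
s = (9.9 + 4.2 + 12.3)/2 = 26.4/2 = 13.2
Area = √(s(s−a)(s−b)(s−c)) = √(13.2·3.3·9·0.9) ≈ √352.836 ≈ 18.7839
r ≈ 18.7839/13.2 ≈ 1.42302

r = 1.423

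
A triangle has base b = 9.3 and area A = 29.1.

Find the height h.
A = ½·b·h  ⇒  h = 2A/b = 2·29.1/9.3 = 58.2/9.3 ≈ 6.25806

h = 6.258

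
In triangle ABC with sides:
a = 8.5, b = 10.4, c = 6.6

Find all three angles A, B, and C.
Law of cosines for each angle (a² = 72.25, b² = 108.16, c² = 43.56):
cos(A) = (b² + c² − a²)/(2bc) = (108.16 + 43.56 − 72.25)/(2·10.4·6.6) = 79.47/137.28 ≈ 0.57889  ⇒  A ≈ 54.6275°
cos(B) = (a² + c² − b²)/(2ac) = (72.25 + 43.56 − 108.16)/(2·8.5·6.6) = 7.65/112.2 ≈ 0.0681818  ⇒  B ≈ 86.0904°
cos(C) = (a² + b² − c²)/(2ab) = (72.25 + 108.16 − 43.56)/(2·8.5·10.4) = 136.85/176.8 ≈ 0.774038  ⇒  C ≈ 39.2821°
Check: A + B + C ≈ 180°

A = 54.63°, B = 86.09°, C = 39.28°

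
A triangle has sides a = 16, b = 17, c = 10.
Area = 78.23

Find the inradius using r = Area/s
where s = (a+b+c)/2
s = (16 + 17 + 10)/2 = 43/2 = 21.5
r = Area/s = 78.23/21.5 ≈ 3.6386

r = 3.639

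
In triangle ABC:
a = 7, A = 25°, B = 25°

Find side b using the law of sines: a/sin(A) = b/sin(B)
a/sin(A) = b/sin(B)  ⇒  b = a·sin(B)/sin(A) = 7·sin(25°)/sin(25°)
sin(25°) ≈ 0.422618, sin(25°) ≈ 0.422618
b ≈ 7·0.422618/0.422618 ≈ 2.95833/0.422618 ≈ 7

b = 7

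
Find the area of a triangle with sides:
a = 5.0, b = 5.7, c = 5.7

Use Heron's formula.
s = (5.0 + 5.7 + 5.7)/2 = 16.4/2 = 8.2
s − a = 3.2, s − b = 2.5, s − c = 2.5
s(s−a)(s−b)(s−c) = 8.2·3.2·2.5·2.5 ≈ 164
Area = √164 ≈ 12.8062

Area = 12.81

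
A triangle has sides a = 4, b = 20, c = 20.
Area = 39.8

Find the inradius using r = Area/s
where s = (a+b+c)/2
s = (4 + 20 + 20)/2 = 44/2 = 22
r = Area/s = 39.8/22 ≈ 1.80909

r = 1.809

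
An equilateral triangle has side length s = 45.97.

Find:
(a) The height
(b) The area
(a) The height splits the triangle into two 30-60-90 halves: h = s·√3/2 = 45.97·1.73205/2 ≈ 79.6224/2 ≈ 39.8112
(b) Area = (√3/4)·s² = (√3/4)·45.97² = (√3/4)·2113.2409 ≈ 0.433013·2113.2409 ≈ 915.06

Height = 39.81, Area = 915.1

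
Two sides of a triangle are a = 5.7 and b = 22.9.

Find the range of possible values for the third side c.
Triangle inequality: |a − b| < c < a + b
|a − b| = |5.7 − 22.9| = 17.2
a + b = 5.7 + 22.9 = 28.6

17.2 < c < 28.6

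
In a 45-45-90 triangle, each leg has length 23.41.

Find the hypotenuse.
In a 45-45-90 triangle the sides are in ratio 1 : 1 : √2, so hypotenuse = leg·√2.
Hypotenuse = 23.41·√2 ≈ 23.41·1.41421 ≈ 33.1067

Hypotenuse = 23.41√2 = 33.11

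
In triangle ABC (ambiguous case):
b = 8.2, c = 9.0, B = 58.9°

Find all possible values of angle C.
b/sin(B) = c/sin(C)  ⇒  sin(C) = c·sin(B)/b = 9.0·sin(58.9°)/8.2
sin(58.9°) ≈ 0.856267
sin(C) ≈ 9.0·0.856267/8.2 ≈ 7.7064/8.2 ≈ 0.939805
Candidate 1: C₁ = arcsin(0.939805) ≈ 70.0189°  →  A = 180° − 58.9° − 70.0189° ≈ 51.0811° > 0, valid
Candidate 2: C₂ = 180° − C₁ ≈ 109.981°  →  A = 180° − 58.9° − 109.981° ≈ 11.1189° > 0, valid

C = 70.02° or C = 110° (two solutions)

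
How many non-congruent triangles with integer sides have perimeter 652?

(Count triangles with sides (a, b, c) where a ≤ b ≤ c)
Let a ≤ b ≤ c with a + b + c = 652. The only binding inequality is a + b > c, i.e. 652 − c > c, so c < 652/2; and c ≥ 652/3 since c is the largest side.
So 218 ≤ c ≤ 325. For each c, b runs from ⌈(652 − c)/2⌉ up to c (then a = 652 − b − c satisfies 1 ≤ a ≤ b automatically), giving c − ⌈(652 − c)/2⌉ + 1 choices.
Summing over c: 2 + 3 + 5 + 6 + … + 161 + 162  (108 terms, c = 218, …, 325) = 8856
Check (closed form: nearest integer to p²/48 for even p, (p+3)²/48 for odd p): 652²/48 = 425104/48 ≈ 8856.33 → 8856

8856 triangles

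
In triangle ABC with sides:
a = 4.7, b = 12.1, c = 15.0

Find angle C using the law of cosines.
c² = a² + b² − 2ab·cos(C)  ⇒  cos(C) = (a² + b² − c²)/(2ab)
cos(C) = (4.7² + 12.1² − 15.0²)/(2·4.7·12.1) = (22.09 + 146.41 − 225)/113.74 = -56.5/113.74 ≈ -0.496747
C = arccos(-0.496747) ≈ 119.785°

C = 119.8°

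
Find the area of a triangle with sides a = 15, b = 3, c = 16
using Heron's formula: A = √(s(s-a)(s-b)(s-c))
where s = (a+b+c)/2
s = (15 + 3 + 16)/2 = 34/2 = 17
s − a = 2, s − b = 14, s − c = 1
s(s−a)(s−b)(s−c) = 17·2·14·1 = 476
Area = √476 ≈ 21.8174

s = 17.0, Area = 21.82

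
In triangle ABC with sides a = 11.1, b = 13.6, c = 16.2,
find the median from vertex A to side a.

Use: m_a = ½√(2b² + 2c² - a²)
m_a = ½√(2·13.6² + 2·16.2² − 11.1²) = ½√(2·184.96 + 2·262.44 − 123.21) = ½√(369.92 + 524.88 − 123.21) = ½√771.59
√771.59 ≈ 27.7775, so m_a ≈ 13.8888

m_a = 13.89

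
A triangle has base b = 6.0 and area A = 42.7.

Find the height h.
A = ½·b·h  ⇒  h = 2A/b = 2·42.7/6.0 = 85.4/6.0 ≈ 14.2333

h = 14.23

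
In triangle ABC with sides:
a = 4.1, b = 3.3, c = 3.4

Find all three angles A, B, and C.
Law of cosines for each angle (a² = 16.81, b² = 10.89, c² = 11.56):
cos(A) = (b² + c² − a²)/(2bc) = (10.89 + 11.56 − 16.81)/(2·3.3·3.4) = 5.64/22.44 ≈ 0.251337  ⇒  A ≈ 75.4434°
cos(B) = (a² + c² − b²)/(2ac) = (16.81 + 11.56 − 10.89)/(2·4.1·3.4) = 17.48/27.88 ≈ 0.626973  ⇒  B ≈ 51.1729°
cos(C) = (a² + b² − c²)/(2ab) = (16.81 + 10.89 − 11.56)/(2·4.1·3.3) = 16.14/27.06 ≈ 0.596452  ⇒  C ≈ 53.3838°
Check: A + B + C ≈ 180°

A = 75.44°, B = 51.17°, C = 53.38°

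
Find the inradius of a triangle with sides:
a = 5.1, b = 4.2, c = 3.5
r = Area/s where s is the semi-perimeter.
s = (5.1 + 4.2 + 3.5)/2 = 12.8/2 = 6.4
Area = √(s(s−a)(s−b)(s−c)) = √(6.4·1.3·2.2·2.9) ≈ √53.0816 ≈ 7.28571
r ≈ 7.28571/6.4 ≈ 1.13839

r = 1.138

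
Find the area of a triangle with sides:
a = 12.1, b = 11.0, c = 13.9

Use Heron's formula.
s = (12.1 + 11.0 + 13.9)/2 = 37/2 = 18.5
s − a = 6.4, s − b = 7.5, s − c = 4.6
s(s−a)(s−b)(s−c) = 18.5·6.4·7.5·4.6 ≈ 4084.8
Area = √4084.8 ≈ 63.9124

Area = 63.91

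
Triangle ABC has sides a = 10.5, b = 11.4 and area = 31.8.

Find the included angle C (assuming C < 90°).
Area = ½·a·b·sin(C)  ⇒  sin(C) = 2·Area/(a·b) = 2·31.8/(10.5·11.4) = 63.6/119.7 ≈ 0.531328
C = arcsin(0.531328) ≈ 32.0952° (taking the acute solution since C < 90°)

C = 32.1°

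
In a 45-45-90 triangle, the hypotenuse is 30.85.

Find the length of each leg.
In a 45-45-90 triangle hypotenuse = leg·√2, so leg = hypotenuse/√2.
Leg = 30.85/√2 ≈ 30.85/1.41421 ≈ 21.8142

Each leg = 21.81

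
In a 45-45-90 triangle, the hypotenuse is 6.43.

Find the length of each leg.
In a 45-45-90 triangle hypotenuse = leg·√2, so leg = hypotenuse/√2.
Leg = 6.43/√2 ≈ 6.43/1.41421 ≈ 4.5467

Each leg = 4.547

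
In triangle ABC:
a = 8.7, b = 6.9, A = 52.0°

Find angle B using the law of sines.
a/sin(A) = b/sin(B)  ⇒  sin(B) = b·sin(A)/a = 6.9·sin(52.0°)/8.7
sin(52.0°) ≈ 0.788011
sin(B) ≈ 6.9·0.788011/8.7 ≈ 5.43727/8.7 ≈ 0.624974
B = arcsin(0.624974) ≈ 38.6803°
(Since b ≤ a we need B ≤ A, so the obtuse alternative 180° − 38.6803° ≈ 141.32° is rejected.)

B = 38.68°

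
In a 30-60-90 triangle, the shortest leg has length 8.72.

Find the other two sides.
In a 30-60-90 triangle the sides are in ratio 1 : √3 : 2 (short leg : long leg : hypotenuse).
Long leg = 8.72·√3 ≈ 8.72·1.73205 ≈ 15.1035
Hypotenuse = 2·8.72 = 17.44

Long leg = 8.72√3 = 15.1, Hypotenuse = 17.44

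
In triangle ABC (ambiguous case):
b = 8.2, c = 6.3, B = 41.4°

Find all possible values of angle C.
b/sin(B) = c/sin(C)  ⇒  sin(C) = c·sin(B)/b = 6.3·sin(41.4°)/8.2
sin(41.4°) ≈ 0.661312
sin(C) ≈ 6.3·0.661312/8.2 ≈ 4.16626/8.2 ≈ 0.508081
Candidate 1: C₁ = arcsin(0.508081) ≈ 30.5361°  →  A = 180° − 41.4° − 30.5361° ≈ 108.064° > 0, valid
Candidate 2: C₂ = 180° − C₁ ≈ 149.464°  →  A = 180° − 41.4° − 149.464° ≈ -10.8639° ≤ 0, not a valid triangle

C = 30.54° (one solution)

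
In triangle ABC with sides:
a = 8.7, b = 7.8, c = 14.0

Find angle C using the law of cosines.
c² = a² + b² − 2ab·cos(C)  ⇒  cos(C) = (a² + b² − c²)/(2ab)
cos(C) = (8.7² + 7.8² − 14.0²)/(2·8.7·7.8) = (75.69 + 60.84 − 196)/135.72 = -59.47/135.72 ≈ -0.438182
C = arccos(-0.438182) ≈ 115.988°

C = 116°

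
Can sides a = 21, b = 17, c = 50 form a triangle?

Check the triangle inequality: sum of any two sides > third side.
a + b vs c: 21 + 17 = 38 ≤ 50  ✗
a + c vs b: 21 + 50 = 71 > 17  ✓
b + c vs a: 17 + 50 = 67 > 21  ✓

No: 21 + 17 = 38 is not > 50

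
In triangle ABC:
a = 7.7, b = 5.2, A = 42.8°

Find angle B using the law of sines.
a/sin(A) = b/sin(B)  ⇒  sin(B) = b·sin(A)/a = 5.2·sin(42.8°)/7.7
sin(42.8°) ≈ 0.679441
sin(B) ≈ 5.2·0.679441/7.7 ≈ 3.53309/7.7 ≈ 0.458843
B = arcsin(0.458843) ≈ 27.3125°
(Since b ≤ a we need B ≤ A, so the obtuse alternative 180° − 27.3125° ≈ 152.687° is rejected.)

B = 27.31°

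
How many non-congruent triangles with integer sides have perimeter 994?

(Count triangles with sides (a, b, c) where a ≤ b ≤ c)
Let a ≤ b ≤ c with a + b + c = 994. The only binding inequality is a + b > c, i.e. 994 − c > c, so c < 994/2; and c ≥ 994/3 since c is the largest side.
So 332 ≤ c ≤ 496. For each c, b runs from ⌈(994 − c)/2⌉ up to c (then a = 994 − b − c satisfies 1 ≤ a ≤ b automatically), giving c − ⌈(994 − c)/2⌉ + 1 choices.
Summing over c: 2 + 3 + 5 + 6 + … + 246 + 248  (165 terms, c = 332, …, 496) = 20584
Check (closed form: nearest integer to p²/48 for even p, (p+3)²/48 for odd p): 994²/48 = 988036/48 ≈ 20584.08 → 20584

20584 triangles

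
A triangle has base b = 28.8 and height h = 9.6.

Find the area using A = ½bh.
A = ½·b·h = ½·28.8·9.6 = ½·276.48 = 138.24

Area = 138.24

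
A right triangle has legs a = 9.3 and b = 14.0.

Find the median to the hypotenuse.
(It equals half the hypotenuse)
Hypotenuse c = √(a² + b²) = √(86.49 + 196) = √282.49 ≈ 16.8074
Median to hypotenuse = c/2 ≈ 16.8074/2 ≈ 8.40372

Median = 8.404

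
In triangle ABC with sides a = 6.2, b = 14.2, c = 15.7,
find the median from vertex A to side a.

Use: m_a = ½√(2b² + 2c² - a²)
m_a = ½√(2·14.2² + 2·15.7² − 6.2²) = ½√(2·201.64 + 2·246.49 − 38.44) = ½√(403.28 + 492.98 − 38.44) = ½√857.82
√857.82 ≈ 29.2886, so m_a ≈ 14.6443

m_a = 14.64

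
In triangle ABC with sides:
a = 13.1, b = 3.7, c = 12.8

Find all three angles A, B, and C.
Law of cosines for each angle (a² = 171.61, b² = 13.69, c² = 163.84):
cos(A) = (b² + c² − a²)/(2bc) = (13.69 + 163.84 − 171.61)/(2·3.7·12.8) = 5.92/94.72 ≈ 0.0625  ⇒  A ≈ 86.4167°
cos(B) = (a² + c² − b²)/(2ac) = (171.61 + 163.84 − 13.69)/(2·13.1·12.8) = 321.76/335.36 ≈ 0.959447  ⇒  B ≈ 16.3731°
cos(C) = (a² + b² − c²)/(2ab) = (171.61 + 13.69 − 163.84)/(2·13.1·3.7) = 21.46/96.94 ≈ 0.221374  ⇒  C ≈ 77.2102°
Check: A + B + C ≈ 180°

A = 86.42°, B = 16.37°, C = 77.21°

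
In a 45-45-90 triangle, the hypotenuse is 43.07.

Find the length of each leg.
In a 45-45-90 triangle hypotenuse = leg·√2, so leg = hypotenuse/√2.
Leg = 43.07/√2 ≈ 43.07/1.41421 ≈ 30.4551

Each leg = 30.46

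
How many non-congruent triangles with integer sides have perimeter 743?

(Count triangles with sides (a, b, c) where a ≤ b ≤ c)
Let a ≤ b ≤ c with a + b + c = 743. The only binding inequality is a + b > c, i.e. 743 − c > c, so c < 743/2; and c ≥ 743/3 since c is the largest side.
So 248 ≤ c ≤ 371. For each c, b runs from ⌈(743 − c)/2⌉ up to c (then a = 743 − b − c satisfies 1 ≤ a ≤ b automatically), giving c − ⌈(743 − c)/2⌉ + 1 choices.
Summing over c: 1 + 3 + 4 + 6 + … + 184 + 186  (124 terms, c = 248, …, 371) = 11594
Check (closed form: nearest integer to p²/48 for even p, (p+3)²/48 for odd p): (743+3)²/48 = 746²/48 = 556516/48 ≈ 11594.08 → 11594

11594 triangles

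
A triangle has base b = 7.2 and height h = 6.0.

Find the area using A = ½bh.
A = ½·b·h = ½·7.2·6.0 = ½·43.2 = 21.6

Area = 21.6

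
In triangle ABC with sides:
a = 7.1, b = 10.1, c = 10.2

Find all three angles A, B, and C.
Law of cosines for each angle (a² = 50.41, b² = 102.01, c² = 104.04):
cos(A) = (b² + c² − a²)/(2bc) = (102.01 + 104.04 − 50.41)/(2·10.1·10.2) = 155.64/206.04 ≈ 0.755387  ⇒  A ≈ 40.9408°
cos(B) = (a² + c² − b²)/(2ac) = (50.41 + 104.04 − 102.01)/(2·7.1·10.2) = 52.44/144.84 ≈ 0.362055  ⇒  B ≈ 68.7736°
cos(C) = (a² + b² − c²)/(2ab) = (50.41 + 102.01 − 104.04)/(2·7.1·10.1) = 48.38/143.42 ≈ 0.337331  ⇒  C ≈ 70.2857°
Check: A + B + C ≈ 180°

A = 40.94°, B = 68.77°, C = 70.29°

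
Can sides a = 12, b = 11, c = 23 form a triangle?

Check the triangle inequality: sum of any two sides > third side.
a + b vs c: 12 + 11 = 23 ≤ 23  ✗
a + c vs b: 12 + 23 = 35 > 11  ✓
b + c vs a: 11 + 23 = 34 > 12  ✓

No: 12 + 11 = 23 is not > 23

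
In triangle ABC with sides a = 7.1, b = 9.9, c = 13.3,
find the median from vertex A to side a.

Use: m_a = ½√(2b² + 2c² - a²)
m_a = ½√(2·9.9² + 2·13.3² − 7.1²) = ½√(2·98.01 + 2·176.89 − 50.41) = ½√(196.02 + 353.78 − 50.41) = ½√499.39
√499.39 ≈ 22.347, so m_a ≈ 11.1735

m_a = 11.17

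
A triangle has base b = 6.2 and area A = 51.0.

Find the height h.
A = ½·b·h  ⇒  h = 2A/b = 2·51.0/6.2 = 102/6.2 ≈ 16.4516

h = 16.45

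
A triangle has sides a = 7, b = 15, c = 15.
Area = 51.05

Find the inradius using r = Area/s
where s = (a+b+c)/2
s = (7 + 15 + 15)/2 = 37/2 = 18.5
r = Area/s = 51.05/18.5 ≈ 2.75946

r = 2.759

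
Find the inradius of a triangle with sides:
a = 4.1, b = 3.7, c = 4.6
r = Area/s where s is the semi-perimeter.
s = (4.1 + 3.7 + 4.6)/2 = 12.4/2 = 6.2
Area = √(s(s−a)(s−b)(s−c)) = √(6.2·2.1·2.5·1.6) ≈ √52.08 ≈ 7.21665
r ≈ 7.21665/6.2 ≈ 1.16398

r = 1.164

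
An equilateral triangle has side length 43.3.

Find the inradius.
r = Area/s with s the semi-perimeter.
Area = (√3/4)·43.3² = (√3/4)·1874.89 ≈ 0.433013·1874.89 ≈ 811.851
s = 3·43.3/2 = 64.95
r ≈ 811.851/64.95 ≈ 12.4996
(Equivalently r = side/(2√3) = 43.3/3.4641 ≈ 12.4996.)

r = 12.5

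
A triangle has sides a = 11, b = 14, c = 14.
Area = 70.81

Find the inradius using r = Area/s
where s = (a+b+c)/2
s = (11 + 14 + 14)/2 = 39/2 = 19.5
r = Area/s = 70.81/19.5 ≈ 3.63128

r = 3.631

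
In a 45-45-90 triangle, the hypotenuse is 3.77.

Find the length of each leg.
In a 45-45-90 triangle hypotenuse = leg·√2, so leg = hypotenuse/√2.
Leg = 3.77/√2 ≈ 3.77/1.41421 ≈ 2.66579

Each leg = 2.666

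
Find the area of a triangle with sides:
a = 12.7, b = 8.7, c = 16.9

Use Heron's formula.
s = (12.7 + 8.7 + 16.9)/2 = 38.3/2 = 19.15
s − a = 6.45, s − b = 10.45, s − c = 2.25
s(s−a)(s−b)(s−c) = 19.15·6.45·10.45·2.25 ≈ 2904.21
Area = √2904.21 ≈ 53.8907

Area = 53.89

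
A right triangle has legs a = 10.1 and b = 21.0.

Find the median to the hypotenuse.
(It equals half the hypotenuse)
Hypotenuse c = √(a² + b²) = √(102.01 + 441) = √543.01 ≈ 23.3026
Median to hypotenuse = c/2 ≈ 23.3026/2 ≈ 11.6513

Median = 11.65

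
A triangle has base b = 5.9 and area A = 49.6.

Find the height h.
A = ½·b·h  ⇒  h = 2A/b = 2·49.6/5.9 = 99.2/5.9 ≈ 16.8136

h = 16.81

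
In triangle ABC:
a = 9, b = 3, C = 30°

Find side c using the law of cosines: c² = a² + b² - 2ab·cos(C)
c² = 9² + 3² − 2·9·3·cos(30°)
cos(30°) ≈ 0.866025
c² ≈ 81 + 9 − 54·(0.866025) ≈ 90 − 46.7654 ≈ 43.2346
c ≈ √43.2346 ≈ 6.5753

c = 6.575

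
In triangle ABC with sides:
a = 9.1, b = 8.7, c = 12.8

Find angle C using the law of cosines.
c² = a² + b² − 2ab·cos(C)  ⇒  cos(C) = (a² + b² − c²)/(2ab)
cos(C) = (9.1² + 8.7² − 12.8²)/(2·9.1·8.7) = (82.81 + 75.69 − 163.84)/158.34 = -5.34/158.34 ≈ -0.0337249
C = arccos(-0.0337249) ≈ 91.9327°

C = 91.93°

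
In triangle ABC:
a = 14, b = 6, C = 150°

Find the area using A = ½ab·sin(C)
A = ½·a·b·sin(C) = ½·14·6·sin(150°)
sin(150°) ≈ 0.5
A ≈ ½·84·0.5 = 42·0.5 ≈ 21

Area = 21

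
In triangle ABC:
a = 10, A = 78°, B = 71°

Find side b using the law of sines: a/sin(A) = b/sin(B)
a/sin(A) = b/sin(B)  ⇒  b = a·sin(B)/sin(A) = 10·sin(71°)/sin(78°)
sin(71°) ≈ 0.945519, sin(78°) ≈ 0.978148
b ≈ 10·0.945519/0.978148 ≈ 9.45519/0.978148 ≈ 9.66642

b = 9.666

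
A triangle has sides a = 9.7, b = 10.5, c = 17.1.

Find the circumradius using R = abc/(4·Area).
First find the area with Heron's formula.
s = (9.7 + 10.5 + 17.1)/2 = 18.65
Area = √(s(s−a)(s−b)(s−c)) = √(18.65·8.95·8.15·1.55) ≈ √2108.59 ≈ 45.9193
abc = 9.7·10.5·17.1 = 1741.635
R = abc/(4·Area) ≈ 1741.635/(4·45.9193) = 1741.635/183.677 ≈ 9.48204

R = 9.482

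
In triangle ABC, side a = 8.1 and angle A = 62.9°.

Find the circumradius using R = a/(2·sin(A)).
R = a/(2·sin(A)) = 8.1/(2·sin(62.9°))
sin(62.9°) ≈ 0.890213
R ≈ 8.1/(2·0.890213) = 8.1/1.78043 ≈ 4.54947

R = 4.549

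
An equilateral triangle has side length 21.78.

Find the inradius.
r = Area/s with s the semi-perimeter.
Area = (√3/4)·21.78² = (√3/4)·474.3684 ≈ 0.433013·474.3684 ≈ 205.408
s = 3·21.78/2 = 32.67
r ≈ 205.408/32.67 ≈ 6.28734
(Equivalently r = side/(2√3) = 21.78/3.4641 ≈ 6.28734.)

r = 6.287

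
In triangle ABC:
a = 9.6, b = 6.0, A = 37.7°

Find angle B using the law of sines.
a/sin(A) = b/sin(B)  ⇒  sin(B) = b·sin(A)/a = 6.0·sin(37.7°)/9.6
sin(37.7°) ≈ 0.611527
sin(B) ≈ 6.0·0.611527/9.6 ≈ 3.66916/9.6 ≈ 0.382204
B = arcsin(0.382204) ≈ 22.4703°
(Since b ≤ a we need B ≤ A, so the obtuse alternative 180° − 22.4703° ≈ 157.53° is rejected.)

B = 22.47°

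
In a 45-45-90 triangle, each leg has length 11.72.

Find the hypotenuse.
In a 45-45-90 triangle the sides are in ratio 1 : 1 : √2, so hypotenuse = leg·√2.
Hypotenuse = 11.72·√2 ≈ 11.72·1.41421 ≈ 16.5746

Hypotenuse = 11.72√2 = 16.57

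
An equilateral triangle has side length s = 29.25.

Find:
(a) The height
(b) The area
(a) The height splits the triangle into two 30-60-90 halves: h = s·√3/2 = 29.25·1.73205/2 ≈ 50.6625/2 ≈ 25.3312
(b) Area = (√3/4)·s² = (√3/4)·29.25² = (√3/4)·855.5625 ≈ 0.433013·855.5625 ≈ 370.469

Height = 25.33, Area = 370.5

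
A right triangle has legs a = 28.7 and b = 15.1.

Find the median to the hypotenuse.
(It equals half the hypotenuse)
Hypotenuse c = √(a² + b²) = √(823.69 + 228.01) = √1051.7 ≈ 32.4299
Median to hypotenuse = c/2 ≈ 32.4299/2 ≈ 16.215

Median = 16.21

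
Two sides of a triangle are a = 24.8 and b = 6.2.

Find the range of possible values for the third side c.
Triangle inequality: |a − b| < c < a + b
|a − b| = |24.8 − 6.2| = 18.6
a + b = 24.8 + 6.2 = 31

18.6 < c < 31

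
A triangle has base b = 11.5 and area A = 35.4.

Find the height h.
A = ½·b·h  ⇒  h = 2A/b = 2·35.4/11.5 = 70.8/11.5 ≈ 6.15652

h = 6.157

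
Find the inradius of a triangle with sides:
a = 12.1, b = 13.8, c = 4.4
r = Area/s where s is the semi-perimeter.
s = (12.1 + 13.8 + 4.4)/2 = 30.3/2 = 15.15
Area = √(s(s−a)(s−b)(s−c)) = √(15.15·3.05·1.35·10.75) ≈ √670.586 ≈ 25.8957
r ≈ 25.8957/15.15 ≈ 1.70929

r = 1.709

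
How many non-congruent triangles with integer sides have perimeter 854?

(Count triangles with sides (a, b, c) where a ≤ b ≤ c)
Let a ≤ b ≤ c with a + b + c = 854. The only binding inequality is a + b > c, i.e. 854 − c > c, so c < 854/2; and c ≥ 854/3 since c is the largest side.
So 285 ≤ c ≤ 426. For each c, b runs from ⌈(854 − c)/2⌉ up to c (then a = 854 − b − c satisfies 1 ≤ a ≤ b automatically), giving c − ⌈(854 − c)/2⌉ + 1 choices.
Summing over c: 1 + 3 + 4 + 6 + … + 211 + 213  (142 terms, c = 285, …, 426) = 15194
Check (closed form: nearest integer to p²/48 for even p, (p+3)²/48 for odd p): 854²/48 = 729316/48 ≈ 15194.08 → 15194

15194 triangles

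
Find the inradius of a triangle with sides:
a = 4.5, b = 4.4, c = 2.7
r = Area/s where s is the semi-perimeter.
s = (4.5 + 4.4 + 2.7)/2 = 11.6/2 = 5.8
Area = √(s(s−a)(s−b)(s−c)) = √(5.8·1.3·1.4·3.1) ≈ √32.7236 ≈ 5.72045
r ≈ 5.72045/5.8 ≈ 0.986285

r = 0.9863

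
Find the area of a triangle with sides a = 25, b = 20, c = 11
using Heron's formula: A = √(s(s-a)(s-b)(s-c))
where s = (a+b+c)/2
s = (25 + 20 + 11)/2 = 56/2 = 28
s − a = 3, s − b = 8, s − c = 17
s(s−a)(s−b)(s−c) = 28·3·8·17 = 11424
Area = √11424 ≈ 106.883

s = 28.0, Area = 106.9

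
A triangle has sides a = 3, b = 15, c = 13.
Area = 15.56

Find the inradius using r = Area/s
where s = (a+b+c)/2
s = (3 + 15 + 13)/2 = 31/2 = 15.5
r = Area/s = 15.56/15.5 ≈ 1.00387

r = 1.004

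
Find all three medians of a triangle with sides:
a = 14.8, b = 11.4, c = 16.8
Median formula: m_a = ½√(2b² + 2c² − a²) (and cyclically). a² = 219.04, b² = 129.96, c² = 282.24.
m_a = ½√(2·129.96 + 2·282.24 − 219.04) = ½√605.36 ≈ ½·24.6041 ≈ 12.302
m_b = ½√(2·219.04 + 2·282.24 − 129.96) = ½√872.6 ≈ ½·29.5398 ≈ 14.7699
m_c = ½√(2·219.04 + 2·129.96 − 282.24) = ½√415.76 ≈ ½·20.3902 ≈ 10.1951

m_a = 12.3, m_b = 14.77, m_c = 10.2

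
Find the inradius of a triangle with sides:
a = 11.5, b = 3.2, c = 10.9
r = Area/s where s is the semi-perimeter.
s = (11.5 + 3.2 + 10.9)/2 = 25.6/2 = 12.8
Area = √(s(s−a)(s−b)(s−c)) = √(12.8·1.3·9.6·1.9) ≈ √303.514 ≈ 17.4216
r ≈ 17.4216/12.8 ≈ 1.36107

r = 1.361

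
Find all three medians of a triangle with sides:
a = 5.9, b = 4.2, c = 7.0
Median formula: m_a = ½√(2b² + 2c² − a²) (and cyclically). a² = 34.81, b² = 17.64, c² = 49.
m_a = ½√(2·17.64 + 2·49 − 34.81) = ½√98.47 ≈ ½·9.92321 ≈ 4.9616
m_b = ½√(2·34.81 + 2·49 − 17.64) = ½√149.98 ≈ ½·12.2466 ≈ 6.12332
m_c = ½√(2·34.81 + 2·17.64 − 49) = ½√55.9 ≈ ½·7.47663 ≈ 3.73832

m_a = 4.962, m_b = 6.123, m_c = 3.738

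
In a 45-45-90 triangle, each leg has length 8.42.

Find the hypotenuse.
In a 45-45-90 triangle the sides are in ratio 1 : 1 : √2, so hypotenuse = leg·√2.
Hypotenuse = 8.42·√2 ≈ 8.42·1.41421 ≈ 11.9077

Hypotenuse = 8.42√2 = 11.91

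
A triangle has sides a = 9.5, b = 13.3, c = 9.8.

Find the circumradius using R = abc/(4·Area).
First find the area with Heron's formula.
s = (9.5 + 13.3 + 9.8)/2 = 16.3
Area = √(s(s−a)(s−b)(s−c)) = √(16.3·6.8·3·6.5) ≈ √2161.38 ≈ 46.4906
abc = 9.5·13.3·9.8 = 1238.23
R = abc/(4·Area) ≈ 1238.23/(4·46.4906) = 1238.23/185.963 ≈ 6.65849

R = 6.658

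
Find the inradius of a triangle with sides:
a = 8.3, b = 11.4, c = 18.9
r = Area/s where s is the semi-perimeter.
s = (8.3 + 11.4 + 18.9)/2 = 38.6/2 = 19.3
Area = √(s(s−a)(s−b)(s−c)) = √(19.3·11·7.9·0.4) ≈ √670.868 ≈ 25.9011
r ≈ 25.9011/19.3 ≈ 1.34203

r = 1.342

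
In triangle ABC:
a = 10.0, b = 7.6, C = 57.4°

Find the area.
Two sides and the included angle (SAS): A = ½·a·b·sin(C) = ½·10.0·7.6·sin(57.4°)
sin(57.4°) ≈ 0.842452
A ≈ ½·76·0.842452 = 38·0.842452 ≈ 32.0132

Area = 32.01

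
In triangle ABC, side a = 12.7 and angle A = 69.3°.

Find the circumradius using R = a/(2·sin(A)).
R = a/(2·sin(A)) = 12.7/(2·sin(69.3°))
sin(69.3°) ≈ 0.935444
R ≈ 12.7/(2·0.935444) = 12.7/1.87089 ≈ 6.78822

R = 6.788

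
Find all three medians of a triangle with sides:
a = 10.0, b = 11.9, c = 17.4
Median formula: m_a = ½√(2b² + 2c² − a²) (and cyclically). a² = 100, b² = 141.61, c² = 302.76.
m_a = ½√(2·141.61 + 2·302.76 − 100) = ½√788.74 ≈ ½·28.0845 ≈ 14.0423
m_b = ½√(2·100 + 2·302.76 − 141.61) = ½√663.91 ≈ ½·25.7665 ≈ 12.8832
m_c = ½√(2·100 + 2·141.61 − 302.76) = ½√180.46 ≈ ½·13.4335 ≈ 6.71677

m_a = 14.04, m_b = 12.88, m_c = 6.717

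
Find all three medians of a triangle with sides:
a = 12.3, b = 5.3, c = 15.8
Median formula: m_a = ½√(2b² + 2c² − a²) (and cyclically). a² = 151.29, b² = 28.09, c² = 249.64.
m_a = ½√(2·28.09 + 2·249.64 − 151.29) = ½√404.17 ≈ ½·20.104 ≈ 10.052
m_b = ½√(2·151.29 + 2·249.64 − 28.09) = ½√773.77 ≈ ½·27.8167 ≈ 13.9084
m_c = ½√(2·151.29 + 2·28.09 − 249.64) = ½√109.12 ≈ ½·10.4461 ≈ 5.22303

m_a = 10.05, m_b = 13.91, m_c = 5.223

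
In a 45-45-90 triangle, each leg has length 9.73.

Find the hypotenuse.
In a 45-45-90 triangle the sides are in ratio 1 : 1 : √2, so hypotenuse = leg·√2.
Hypotenuse = 9.73·√2 ≈ 9.73·1.41421 ≈ 13.7603

Hypotenuse = 9.73√2 = 13.76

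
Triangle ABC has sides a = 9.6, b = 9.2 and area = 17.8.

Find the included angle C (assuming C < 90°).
Area = ½·a·b·sin(C)  ⇒  sin(C) = 2·Area/(a·b) = 2·17.8/(9.6·9.2) = 35.6/88.32 ≈ 0.40308
C = arcsin(0.40308) ≈ 23.7708° (taking the acute solution since C < 90°)

C = 23.77°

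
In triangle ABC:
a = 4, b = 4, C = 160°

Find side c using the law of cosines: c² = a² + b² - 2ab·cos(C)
c² = 4² + 4² − 2·4·4·cos(160°)
cos(160°) ≈ -0.939693
c² ≈ 16 + 16 − 32·(-0.939693) ≈ 32 + 30.0702 ≈ 62.0702
c ≈ √62.0702 ≈ 7.87846

c = 7.878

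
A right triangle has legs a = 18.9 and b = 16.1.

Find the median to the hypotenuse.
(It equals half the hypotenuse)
Hypotenuse c = √(a² + b²) = √(357.21 + 259.21) = √616.42 ≈ 24.8278
Median to hypotenuse = c/2 ≈ 24.8278/2 ≈ 12.4139

Median = 12.41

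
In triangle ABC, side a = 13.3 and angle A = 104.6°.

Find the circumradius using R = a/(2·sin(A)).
R = a/(2·sin(A)) = 13.3/(2·sin(104.6°))
sin(104.6°) ≈ 0.967709
R ≈ 13.3/(2·0.967709) = 13.3/1.93542 ≈ 6.8719

R = 6.872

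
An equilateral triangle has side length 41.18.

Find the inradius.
r = Area/s with s the semi-perimeter.
Area = (√3/4)·41.18² = (√3/4)·1695.7924 ≈ 0.433013·1695.7924 ≈ 734.3
s = 3·41.18/2 = 61.77
r ≈ 734.3/61.77 ≈ 11.8876
(Equivalently r = side/(2√3) = 41.18/3.4641 ≈ 11.8876.)

r = 11.89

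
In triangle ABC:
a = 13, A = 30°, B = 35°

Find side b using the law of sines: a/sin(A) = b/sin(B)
a/sin(A) = b/sin(B)  ⇒  b = a·sin(B)/sin(A) = 13·sin(35°)/sin(30°)
sin(35°) ≈ 0.573576, sin(30°) ≈ 0.5
b ≈ 13·0.573576/0.5 ≈ 7.45649/0.5 ≈ 14.913

b = 14.91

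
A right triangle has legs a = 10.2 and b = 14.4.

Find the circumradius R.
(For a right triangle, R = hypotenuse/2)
Hypotenuse c = √(a² + b²) = √(104.04 + 207.36) = √311.4 ≈ 17.6465
R = c/2 ≈ 17.6465/2 ≈ 8.82326

R = 8.823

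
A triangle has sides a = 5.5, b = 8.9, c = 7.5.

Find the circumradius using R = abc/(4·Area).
First find the area with Heron's formula.
s = (5.5 + 8.9 + 7.5)/2 = 10.95
Area = √(s(s−a)(s−b)(s−c)) = √(10.95·5.45·2.05·3.45) ≈ √422.069 ≈ 20.5443
abc = 5.5·8.9·7.5 = 367.125
R = abc/(4·Area) ≈ 367.125/(4·20.5443) = 367.125/82.1773 ≈ 4.46748

R = 4.467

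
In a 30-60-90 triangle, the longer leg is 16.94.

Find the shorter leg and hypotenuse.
In a 30-60-90 triangle the sides are in ratio 1 : √3 : 2, so short leg = long leg/√3 and hypotenuse = 2·(short leg).
Short leg = 16.94/√3 ≈ 16.94/1.73205 ≈ 9.78031
Hypotenuse = 2·9.78031 ≈ 19.5606

Short leg = 9.78, Hypotenuse = 19.56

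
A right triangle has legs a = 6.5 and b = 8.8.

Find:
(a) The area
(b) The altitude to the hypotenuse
(a) The legs are perpendicular, so Area = ½·a·b = ½·6.5·8.8 = ½·57.2 = 28.6
(b) Hypotenuse c = √(a² + b²) = √(42.25 + 77.44) = √119.69 ≈ 10.9403
    Area = ½·c·h_c  ⇒  h_c = 2·Area/c = 57.2/10.9403 ≈ 5.22838

Area = 28.6, h_c = 5.228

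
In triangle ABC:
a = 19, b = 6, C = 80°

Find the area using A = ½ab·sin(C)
A = ½·a·b·sin(C) = ½·19·6·sin(80°)
sin(80°) ≈ 0.984808
A ≈ ½·114·0.984808 = 57·0.984808 ≈ 56.134

Area = 56.13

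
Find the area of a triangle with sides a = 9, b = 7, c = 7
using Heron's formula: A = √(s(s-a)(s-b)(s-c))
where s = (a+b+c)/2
s = (9 + 7 + 7)/2 = 23/2 = 11.5
s − a = 2.5, s − b = 4.5, s − c = 4.5
s(s−a)(s−b)(s−c) = 11.5·2.5·4.5·4.5 = 582.1875
Area = √582.1875 ≈ 24.1286

s = 11.5, Area = 24.13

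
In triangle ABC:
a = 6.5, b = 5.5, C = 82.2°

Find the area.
Two sides and the included angle (SAS): A = ½·a·b·sin(C) = ½·6.5·5.5·sin(82.2°)
sin(82.2°) ≈ 0.990748
A ≈ ½·35.75·0.990748 = 17.875·0.990748 ≈ 17.7096

Area = 17.71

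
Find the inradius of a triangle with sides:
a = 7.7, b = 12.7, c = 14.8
r = Area/s where s is the semi-perimeter.
s = (7.7 + 12.7 + 14.8)/2 = 35.2/2 = 17.6
Area = √(s(s−a)(s−b)(s−c)) = √(17.6·9.9·4.9·2.8) ≈ √2390.57 ≈ 48.8935
r ≈ 48.8935/17.6 ≈ 2.77804

r = 2.778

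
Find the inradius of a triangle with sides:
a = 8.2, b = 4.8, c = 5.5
r = Area/s where s is the semi-perimeter.
s = (8.2 + 4.8 + 5.5)/2 = 18.5/2 = 9.25
Area = √(s(s−a)(s−b)(s−c)) = √(9.25·1.05·4.45·3.75) ≈ √162.077 ≈ 12.731
r ≈ 12.731/9.25 ≈ 1.37632

r = 1.376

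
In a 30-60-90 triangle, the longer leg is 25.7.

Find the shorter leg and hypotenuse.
In a 30-60-90 triangle the sides are in ratio 1 : √3 : 2, so short leg = long leg/√3 and hypotenuse = 2·(short leg).
Short leg = 25.7/√3 ≈ 25.7/1.73205 ≈ 14.8379
Hypotenuse = 2·14.8379 ≈ 29.6758

Short leg = 14.84, Hypotenuse = 29.68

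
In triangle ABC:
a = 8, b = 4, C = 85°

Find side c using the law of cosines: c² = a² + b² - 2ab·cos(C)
c² = 8² + 4² − 2·8·4·cos(85°)
cos(85°) ≈ 0.0871557
c² ≈ 64 + 16 − 64·(0.0871557) ≈ 80 − 5.57797 ≈ 74.422
c ≈ √74.422 ≈ 8.62682

c = 8.627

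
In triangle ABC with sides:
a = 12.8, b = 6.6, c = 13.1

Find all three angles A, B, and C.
Law of cosines for each angle (a² = 163.84, b² = 43.56, c² = 171.61):
cos(A) = (b² + c² − a²)/(2bc) = (43.56 + 171.61 − 163.84)/(2·6.6·13.1) = 51.33/172.92 ≈ 0.296842  ⇒  A ≈ 72.7319°
cos(B) = (a² + c² − b²)/(2ac) = (163.84 + 171.61 − 43.56)/(2·12.8·13.1) = 291.89/335.36 ≈ 0.870378  ⇒  B ≈ 29.4974°
cos(C) = (a² + b² − c²)/(2ab) = (163.84 + 43.56 − 171.61)/(2·12.8·6.6) = 35.79/168.96 ≈ 0.211825  ⇒  C ≈ 77.7707°
Check: A + B + C ≈ 180°

A = 72.73°, B = 29.5°, C = 77.77°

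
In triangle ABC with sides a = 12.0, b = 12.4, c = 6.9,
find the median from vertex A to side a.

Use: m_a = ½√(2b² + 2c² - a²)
m_a = ½√(2·12.4² + 2·6.9² − 12.0²) = ½√(2·153.76 + 2·47.61 − 144) = ½√(307.52 + 95.22 − 144) = ½√258.74
√258.74 ≈ 16.0854, so m_a ≈ 8.0427

m_a = 8.043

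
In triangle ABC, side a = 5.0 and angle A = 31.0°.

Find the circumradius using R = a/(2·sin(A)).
R = a/(2·sin(A)) = 5.0/(2·sin(31.0°))
sin(31.0°) ≈ 0.515038
R ≈ 5.0/(2·0.515038) = 5.0/1.03008 ≈ 4.85401

R = 4.854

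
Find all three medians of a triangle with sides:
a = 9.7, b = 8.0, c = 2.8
Median formula: m_a = ½√(2b² + 2c² − a²) (and cyclically). a² = 94.09, b² = 64, c² = 7.84.
m_a = ½√(2·64 + 2·7.84 − 94.09) = ½√49.59 ≈ ½·7.04202 ≈ 3.52101
m_b = ½√(2·94.09 + 2·7.84 − 64) = ½√139.86 ≈ ½·11.8262 ≈ 5.91312
m_c = ½√(2·94.09 + 2·64 − 7.84) = ½√308.34 ≈ ½·17.5596 ≈ 8.77981

m_a = 3.521, m_b = 5.913, m_c = 8.78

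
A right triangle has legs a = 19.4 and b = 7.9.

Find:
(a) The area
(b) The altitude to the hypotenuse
(a) The legs are perpendicular, so Area = ½·a·b = ½·19.4·7.9 = ½·153.26 = 76.63
(b) Hypotenuse c = √(a² + b²) = √(376.36 + 62.41) = √438.77 ≈ 20.9468
    Area = ½·c·h_c  ⇒  h_c = 2·Area/c = 153.26/20.9468 ≈ 7.31662

Area = 76.63, h_c = 7.317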